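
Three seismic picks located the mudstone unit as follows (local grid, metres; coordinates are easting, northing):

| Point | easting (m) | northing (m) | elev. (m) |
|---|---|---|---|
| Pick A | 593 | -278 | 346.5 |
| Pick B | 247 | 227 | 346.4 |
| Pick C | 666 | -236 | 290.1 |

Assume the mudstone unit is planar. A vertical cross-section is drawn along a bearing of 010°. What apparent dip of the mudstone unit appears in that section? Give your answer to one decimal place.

Two edge vectors: Pick A→Pick B = (-346, 505, -0.1), Pick A→Pick C = (73, 42, -56.4).
Normal n = (Pick A→Pick B) × (Pick A→Pick C) = (-28477.8, -19521.7, -51397).
So ∂z/∂easting = −n_x/n_z = −0.55408 and ∂z/∂northing = −n_y/n_z = −0.37982.
Unit vector along 010° is (sin 10°, cos 10°) = (0.1736, 0.9848).
Slope in that direction = a·(0.1736) + b·(0.9848) = −0.47027.
Apparent dip = arctan|0.47027| = 25.2° (true dip is 33.9°, so apparent ≤ true as expected).

25.2°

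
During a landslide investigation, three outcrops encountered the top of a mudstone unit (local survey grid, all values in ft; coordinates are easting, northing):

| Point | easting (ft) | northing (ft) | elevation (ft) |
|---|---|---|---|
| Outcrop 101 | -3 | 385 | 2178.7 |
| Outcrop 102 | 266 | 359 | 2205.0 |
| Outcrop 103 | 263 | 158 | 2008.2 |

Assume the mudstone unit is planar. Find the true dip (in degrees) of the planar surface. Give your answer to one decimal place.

Let the plane be z = a·easting + b·northing + c.
Outcrop 102−Outcrop 101: 269a − 26b = 26.3;  Outcrop 103−Outcrop 101: 266a − 227b = −170.5.
Solving gives a = 0.19213, b = 0.97624.
Gradient magnitude |∇z| = √(a² + b²) = √(0.03691 + 0.95304) = 0.99496.
True dip = arctan(0.99496) = 44.9°, dipping toward S (azimuth ≈ 191°).

44.9°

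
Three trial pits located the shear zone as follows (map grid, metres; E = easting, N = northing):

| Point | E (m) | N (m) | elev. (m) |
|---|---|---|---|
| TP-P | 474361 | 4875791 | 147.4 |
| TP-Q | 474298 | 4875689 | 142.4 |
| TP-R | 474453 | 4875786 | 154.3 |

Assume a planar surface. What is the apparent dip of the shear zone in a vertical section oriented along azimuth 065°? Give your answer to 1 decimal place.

Let the plane be z = a·E + b·N + c.
TP-Q−TP-P: −63a − 102b = −5;  TP-R−TP-P: 92a − 5b = 6.9.
Solving gives a = 0.07514, b = 0.00261.
Unit vector along 065° is (sin 65°, cos 65°) = (0.9063, 0.4226).
Slope in that direction = a·(0.9063) + b·(0.4226) = 0.06920.
Apparent dip = arctan|0.06920| = 4.0° (true dip is 4.3°, so apparent ≤ true as expected).

4.0°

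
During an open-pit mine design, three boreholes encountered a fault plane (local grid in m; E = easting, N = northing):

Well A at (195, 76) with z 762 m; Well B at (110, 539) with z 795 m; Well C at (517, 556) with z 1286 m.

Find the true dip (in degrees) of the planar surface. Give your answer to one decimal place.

Let the plane be z = a·E + b·N + c.
Well B−Well A: −85a + 463b = 33;  Well C−Well A: 322a + 480b = 524.
Solving gives a = 1.19425, b = 0.29052.
Gradient magnitude |∇z| = √(a² + b²) = √(1.42624 + 0.08440) = 1.22908.
True dip = arctan(1.22908) = 50.9°, dipping toward WSW (azimuth ≈ 256°).

50.9°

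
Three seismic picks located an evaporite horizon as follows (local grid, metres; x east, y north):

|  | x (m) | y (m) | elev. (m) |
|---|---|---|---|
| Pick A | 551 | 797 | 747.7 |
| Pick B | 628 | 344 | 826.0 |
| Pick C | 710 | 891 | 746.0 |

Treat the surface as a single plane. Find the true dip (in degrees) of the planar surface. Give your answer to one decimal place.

Two edge vectors: Pick A→Pick B = (77, -453, 78.3), Pick A→Pick C = (159, 94, -1.7).
Normal n = (Pick A→Pick B) × (Pick A→Pick C) = (-6590.1, 12580.6, 79265).
So ∂z/∂x = −n_x/n_z = 0.08314 and ∂z/∂y = −n_y/n_z = −0.15872.
Gradient magnitude |∇z| = √(a² + b²) = √(0.00691 + 0.02519) = 0.17917.
True dip = arctan(0.17917) = 10.2°, dipping toward NNW (azimuth ≈ 332°).

10.2°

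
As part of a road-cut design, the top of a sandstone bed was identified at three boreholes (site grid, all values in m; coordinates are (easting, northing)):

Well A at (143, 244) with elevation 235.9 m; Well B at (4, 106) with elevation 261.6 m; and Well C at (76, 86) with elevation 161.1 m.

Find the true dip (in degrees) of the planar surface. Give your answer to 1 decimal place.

Two edge vectors: Well A→Well B = (-139, -138, 25.7), Well A→Well C = (-67, -158, -74.8).
Normal n = (Well A→Well B) × (Well A→Well C) = (14383, -12119.1, 12716).
So ∂z/∂E = −n_x/n_z = −1.13109 and ∂z/∂N = −n_y/n_z = 0.95306.
Gradient magnitude |∇z| = √(a² + b²) = √(1.27938 + 0.90832) = 1.47909.
True dip = arctan(1.47909) = 55.9°, dipping toward SE (azimuth ≈ 130°).

55.9°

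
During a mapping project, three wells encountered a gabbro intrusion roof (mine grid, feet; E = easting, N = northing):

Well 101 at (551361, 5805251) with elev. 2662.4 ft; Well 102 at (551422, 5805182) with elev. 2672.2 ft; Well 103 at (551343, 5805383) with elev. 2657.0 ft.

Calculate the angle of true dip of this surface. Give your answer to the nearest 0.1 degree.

Two edge vectors: Well 101→Well 102 = (61, -69, 9.8), Well 101→Well 103 = (-18, 132, -5.4).
Normal n = (Well 101→Well 102) × (Well 101→Well 103) = (-921, 153, 6810).
So ∂z/∂E = −n_x/n_z = 0.13524 and ∂z/∂N = −n_y/n_z = −0.02247.
Gradient magnitude |∇z| = √(a² + b²) = √(0.01829 + 0.00050) = 0.13710.
True dip = arctan(0.13710) = 7.8°, dipping toward W (azimuth ≈ 279°).

7.8°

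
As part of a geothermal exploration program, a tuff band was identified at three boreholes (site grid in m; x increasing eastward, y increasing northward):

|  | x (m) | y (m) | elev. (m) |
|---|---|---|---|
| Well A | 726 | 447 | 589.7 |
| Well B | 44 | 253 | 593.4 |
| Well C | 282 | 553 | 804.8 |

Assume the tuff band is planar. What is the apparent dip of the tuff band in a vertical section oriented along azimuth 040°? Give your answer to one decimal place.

27.9°

Let the plane be z = a·x + b·y + c.
Well B−Well A: −682a − 194b = 3.7;  Well C−Well A: −444a + 106b = 215.1.
Solving gives a = −0.26587, b = 0.91559.
Unit vector along 040° is (sin 40°, cos 40°) = (0.6428, 0.7660).
Slope in that direction = a·(0.6428) + b·(0.7660) = 0.53048.
Apparent dip = arctan|0.53048| = 27.9° (true dip is 43.6°, so apparent ≤ true as expected).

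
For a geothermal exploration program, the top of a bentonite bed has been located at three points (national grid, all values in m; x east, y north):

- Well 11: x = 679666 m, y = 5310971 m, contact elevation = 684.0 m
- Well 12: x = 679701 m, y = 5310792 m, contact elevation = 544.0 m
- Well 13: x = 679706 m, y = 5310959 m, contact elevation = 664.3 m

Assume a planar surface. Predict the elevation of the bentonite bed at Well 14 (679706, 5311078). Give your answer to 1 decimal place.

Two edge vectors: Well 11→Well 12 = (35, -179, -140), Well 11→Well 13 = (40, -12, -19.7).
Normal n = (Well 11→Well 12) × (Well 11→Well 13) = (1846.3, -4910.5, 6740).
So ∂z/∂x = −n_x/n_z = −0.273931751 and ∂z/∂y = −n_y/n_z = 0.728560831.
Intercept c from Well 11: 684 + 186182.10 − 3869365.44 = −3682499.35.
At (679706, 5311078): z = −186193.1 + 3869443.4 − 3682499.35 = 751.0 m.

751.0 m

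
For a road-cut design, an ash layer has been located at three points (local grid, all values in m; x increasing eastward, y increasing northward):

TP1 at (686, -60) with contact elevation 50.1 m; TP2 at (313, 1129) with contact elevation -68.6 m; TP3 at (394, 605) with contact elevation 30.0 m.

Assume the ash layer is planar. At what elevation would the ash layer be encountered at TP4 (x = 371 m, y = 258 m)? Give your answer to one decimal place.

137.8 m

Let the plane be z = a·x + b·y + c.
TP2−TP1: −373a + 1189b = −118.7;  TP3−TP1: −292a + 665b = −20.1.
Solving gives a = −0.555123, b = −0.273979.
Then c = 50.1 − a·686 − b·-60 = 414.48.
At (371, 258): z = −206.0 − 70.7 + 414.48 = 137.8 m.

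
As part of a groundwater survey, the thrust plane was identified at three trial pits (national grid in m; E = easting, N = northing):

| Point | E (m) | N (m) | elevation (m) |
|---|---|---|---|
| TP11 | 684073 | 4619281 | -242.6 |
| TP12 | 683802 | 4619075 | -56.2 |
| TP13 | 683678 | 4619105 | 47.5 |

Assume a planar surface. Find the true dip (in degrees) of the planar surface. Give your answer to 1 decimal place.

39.1°

Two edge vectors: TP11→TP12 = (-271, -206, 186.4), TP11→TP13 = (-395, -176, 290.1).
Normal n = (TP11→TP12) × (TP11→TP13) = (-26954.2, 4989.1, -33674).
So ∂z/∂E = −n_x/n_z = −0.80045 and ∂z/∂N = −n_y/n_z = 0.14816.
Gradient magnitude |∇z| = √(a² + b²) = √(0.64071 + 0.02195) = 0.81404.
True dip = arctan(0.81404) = 39.1°, dipping toward E (azimuth ≈ 100°).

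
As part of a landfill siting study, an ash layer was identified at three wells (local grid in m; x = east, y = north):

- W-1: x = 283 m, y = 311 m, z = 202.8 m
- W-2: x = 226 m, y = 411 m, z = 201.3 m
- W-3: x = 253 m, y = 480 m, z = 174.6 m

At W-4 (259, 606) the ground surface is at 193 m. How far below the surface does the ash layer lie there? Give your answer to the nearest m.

Two edge vectors: W-1→W-2 = (-57, 100, -1.5), W-1→W-3 = (-30, 169, -28.2).
Normal n = (W-1→W-2) × (W-1→W-3) = (-2566.5, -1562.4, -6633).
So ∂z/∂x = −n_x/n_z = −0.38693 and ∂z/∂y = −n_y/n_z = −0.23555.
Intercept c from W-1: 202.8 + 109.50 + 73.26 = 385.56.
At (259, 606): z_contact = −100.2 − 142.7 + 385.56 = 142.6 m.
Depth below ground = 193 − 142.6 = 50 m.

50 m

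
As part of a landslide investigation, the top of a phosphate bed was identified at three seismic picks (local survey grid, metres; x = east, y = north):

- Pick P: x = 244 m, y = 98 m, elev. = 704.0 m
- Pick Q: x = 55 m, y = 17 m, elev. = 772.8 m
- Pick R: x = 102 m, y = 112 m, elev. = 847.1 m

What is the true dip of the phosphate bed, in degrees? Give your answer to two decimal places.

Let the plane be z = a·x + b·y + c.
Pick Q−Pick P: −189a − 81b = 68.8;  Pick R−Pick P: −142a + 14b = 143.1.
Solving gives a = −0.88736, b = 1.22111.
Gradient magnitude |∇z| = √(a² + b²) = √(0.78740 + 1.49112) = 1.50948.
True dip = arctan(1.50948) = 56.48°, dipping toward SE (azimuth ≈ 144°).

56.48°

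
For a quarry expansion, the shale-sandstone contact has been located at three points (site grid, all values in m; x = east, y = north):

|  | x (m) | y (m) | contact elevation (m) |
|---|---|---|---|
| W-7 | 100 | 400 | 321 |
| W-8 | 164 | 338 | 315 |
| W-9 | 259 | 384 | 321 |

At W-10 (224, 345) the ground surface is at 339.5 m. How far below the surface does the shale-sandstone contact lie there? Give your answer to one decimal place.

23.1 m

Two edge vectors: W-7→W-8 = (64, -62, -6), W-7→W-9 = (159, -16, 0).
Normal n = (W-7→W-8) × (W-7→W-9) = (-96, -954, 8834).
So ∂z/∂x = −n_x/n_z = 0.01087 and ∂z/∂y = −n_y/n_z = 0.10799.
Intercept c from W-7: 321 − 1.09 − 43.20 = 276.72.
At (224, 345): z_contact = 2.43 + 37.26 + 276.72 = 316.41 m.
Depth below ground = 339.5 − 316.41 = 23.1 m.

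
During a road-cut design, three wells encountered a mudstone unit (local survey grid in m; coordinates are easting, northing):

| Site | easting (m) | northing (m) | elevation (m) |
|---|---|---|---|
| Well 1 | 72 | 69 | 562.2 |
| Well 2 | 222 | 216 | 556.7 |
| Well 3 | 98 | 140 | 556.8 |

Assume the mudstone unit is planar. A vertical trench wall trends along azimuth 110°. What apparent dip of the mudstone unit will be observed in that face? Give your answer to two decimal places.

5.08°

Let the plane be z = a·easting + b·northing + c.
Well 2−Well 1: 150a + 147b = −5.5;  Well 3−Well 1: 26a + 71b = −5.4.
Solving gives a = 0.05907, b = −0.09769.
Unit vector along 110° is (sin 110°, cos 110°) = (0.9397, -0.3420).
Slope in that direction = a·(0.9397) + b·(-0.3420) = 0.08891.
Apparent dip = arctan|0.08891| = 5.08° (true dip is 6.5°, so apparent ≤ true as expected).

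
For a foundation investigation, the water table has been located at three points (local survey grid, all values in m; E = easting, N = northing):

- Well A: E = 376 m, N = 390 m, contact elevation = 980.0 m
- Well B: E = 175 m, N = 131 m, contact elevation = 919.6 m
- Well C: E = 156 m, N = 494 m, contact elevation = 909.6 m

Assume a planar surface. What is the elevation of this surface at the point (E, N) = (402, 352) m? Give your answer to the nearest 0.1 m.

Let the plane be z = a·E + b·N + c.
Well B−Well A: −201a − 259b = −60.4;  Well C−Well A: −220a + 104b = −70.4.
Solving gives a = 0.31477, b = −0.01107.
Then c = 980 − a·376 − b·390 = 865.97.
At (402, 352): z = 126.5 − 3.9 + 865.97 = 988.6 m.

988.6 m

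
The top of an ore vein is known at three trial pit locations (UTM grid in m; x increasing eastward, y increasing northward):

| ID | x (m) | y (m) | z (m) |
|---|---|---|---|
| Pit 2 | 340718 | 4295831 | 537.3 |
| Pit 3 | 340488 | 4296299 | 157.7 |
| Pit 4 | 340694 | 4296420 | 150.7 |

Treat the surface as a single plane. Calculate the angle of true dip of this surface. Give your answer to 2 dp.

Let the plane be z = a·x + b·y + c.
Pit 3−Pit 2: −230a + 468b = −379.6;  Pit 4−Pit 2: −24a + 589b = −386.6.
Solving gives a = 0.34334, b = −0.64238.
Gradient magnitude |∇z| = √(a² + b²) = √(0.11788 + 0.41265) = 0.72837.
True dip = arctan(0.72837) = 36.07°, dipping toward NNW (azimuth ≈ 332°).

36.07°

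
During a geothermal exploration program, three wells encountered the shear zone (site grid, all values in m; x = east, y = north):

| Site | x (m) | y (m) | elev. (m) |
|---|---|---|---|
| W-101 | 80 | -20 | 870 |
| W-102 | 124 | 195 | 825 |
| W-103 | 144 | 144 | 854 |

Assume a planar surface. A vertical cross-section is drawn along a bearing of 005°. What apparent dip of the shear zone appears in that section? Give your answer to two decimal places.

Two edge vectors: W-101→W-102 = (44, 215, -45), W-101→W-103 = (64, 164, -16).
Normal n = (W-101→W-102) × (W-101→W-103) = (3940, -2176, -6544).
So ∂z/∂x = −n_x/n_z = 0.60208 and ∂z/∂y = −n_y/n_z = −0.33252.
Unit vector along 005° is (sin 5°, cos 5°) = (0.0872, 0.9962).
Slope in that direction = a·(0.0872) + b·(0.9962) = −0.27878.
Apparent dip = arctan|0.27878| = 15.58° (true dip is 34.5°, so apparent ≤ true as expected).

15.58°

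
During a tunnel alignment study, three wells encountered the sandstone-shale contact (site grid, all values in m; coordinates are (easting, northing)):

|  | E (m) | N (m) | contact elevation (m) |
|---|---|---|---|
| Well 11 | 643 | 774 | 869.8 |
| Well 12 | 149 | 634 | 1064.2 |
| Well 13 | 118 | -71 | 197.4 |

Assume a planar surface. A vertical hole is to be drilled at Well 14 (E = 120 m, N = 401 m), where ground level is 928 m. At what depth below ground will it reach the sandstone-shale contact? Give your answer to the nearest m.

136 m

Let the plane be z = a·E + b·N + c.
Well 12−Well 11: −494a − 140b = 194.4;  Well 13−Well 11: −525a − 845b = −672.4.
Solving gives a = −0.75133, b = 1.26254.
Then c = 869.8 − a·643 − b·774 = 375.70.
At (120, 401): z_contact = −90.2 + 506.3 + 375.70 = 791.8 m.
Depth below ground = 928 − 791.8 = 136 m.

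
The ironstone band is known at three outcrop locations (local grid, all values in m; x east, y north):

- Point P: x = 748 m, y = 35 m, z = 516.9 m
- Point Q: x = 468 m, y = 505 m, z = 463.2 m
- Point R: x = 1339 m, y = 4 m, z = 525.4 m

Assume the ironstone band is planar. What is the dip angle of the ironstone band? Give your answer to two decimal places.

Two edge vectors: Point P→Point Q = (-280, 470, -53.7), Point P→Point R = (591, -31, 8.5).
Normal n = (Point P→Point Q) × (Point P→Point R) = (2330.3, -29356.7, -269090).
So ∂z/∂x = −n_x/n_z = 0.00866 and ∂z/∂y = −n_y/n_z = −0.10910.
Gradient magnitude |∇z| = √(a² + b²) = √(0.00007 + 0.01190) = 0.10944.
True dip = arctan(0.10944) = 6.25°, dipping toward N (azimuth ≈ 355°).

6.25°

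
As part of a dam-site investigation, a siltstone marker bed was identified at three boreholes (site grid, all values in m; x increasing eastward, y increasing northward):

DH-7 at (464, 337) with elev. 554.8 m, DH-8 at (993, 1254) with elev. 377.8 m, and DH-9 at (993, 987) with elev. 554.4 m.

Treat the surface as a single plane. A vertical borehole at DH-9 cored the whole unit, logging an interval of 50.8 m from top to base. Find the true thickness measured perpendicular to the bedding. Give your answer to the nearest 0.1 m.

Let the plane be z = a·x + b·y + c.
DH-8−DH-7: 529a + 917b = −177;  DH-9−DH-7: 529a + 650b = −0.4.
Solving gives a = 0.81196, b = −0.66142.
|∇z| = √(a²+b²) = 1.04726, so dip δ = arctan(1.04726) = 46.32°.
True thickness = vertical thickness × cos δ = 50.8 × cos 46.32° = 35.1 m.

35.1 m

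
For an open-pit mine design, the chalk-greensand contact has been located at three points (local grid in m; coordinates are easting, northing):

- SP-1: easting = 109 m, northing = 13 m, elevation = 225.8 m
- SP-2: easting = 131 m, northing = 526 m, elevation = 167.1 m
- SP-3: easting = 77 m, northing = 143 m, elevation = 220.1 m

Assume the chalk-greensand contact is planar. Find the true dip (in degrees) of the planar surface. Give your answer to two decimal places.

14.86°

Two edge vectors: SP-1→SP-2 = (22, 513, -58.7), SP-1→SP-3 = (-32, 130, -5.7).
Normal n = (SP-1→SP-2) × (SP-1→SP-3) = (4706.9, 2003.8, 19276).
So ∂z/∂easting = −n_x/n_z = −0.24418 and ∂z/∂northing = −n_y/n_z = −0.10395.
Gradient magnitude |∇z| = √(a² + b²) = √(0.05963 + 0.01081) = 0.26539.
True dip = arctan(0.26539) = 14.86°, dipping toward ENE (azimuth ≈ 067°).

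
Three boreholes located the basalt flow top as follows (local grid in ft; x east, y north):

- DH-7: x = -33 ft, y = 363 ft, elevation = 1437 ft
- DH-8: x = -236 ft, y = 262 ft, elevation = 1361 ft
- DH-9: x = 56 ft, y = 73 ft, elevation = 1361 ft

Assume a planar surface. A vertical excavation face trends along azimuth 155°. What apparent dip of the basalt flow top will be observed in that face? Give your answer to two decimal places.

Let the plane be z = a·x + b·y + c.
DH-8−DH-7: −203a − 101b = −76;  DH-9−DH-7: 89a − 290b = −76.
Solving gives a = 0.21167, b = 0.32703.
Unit vector along 155° is (sin 155°, cos 155°) = (0.4226, -0.9063).
Slope in that direction = a·(0.4226) + b·(-0.9063) = −0.20693.
Apparent dip = arctan|0.20693| = 11.69° (true dip is 21.3°, so apparent ≤ true as expected).

11.69°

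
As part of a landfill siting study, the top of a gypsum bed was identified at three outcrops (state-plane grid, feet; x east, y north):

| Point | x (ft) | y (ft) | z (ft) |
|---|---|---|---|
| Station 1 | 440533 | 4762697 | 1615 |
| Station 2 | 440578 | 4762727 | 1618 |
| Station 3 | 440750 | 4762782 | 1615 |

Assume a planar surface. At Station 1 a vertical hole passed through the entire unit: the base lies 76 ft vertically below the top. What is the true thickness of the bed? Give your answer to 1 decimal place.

Let the plane be z = a·x + b·y + c.
Station 2−Station 1: 45a + 30b = 3;  Station 3−Station 1: 217a + 85b = 0.
Solving gives a = −0.09497, b = 0.24246.
|∇z| = √(a²+b²) = 0.26040, so dip δ = arctan(0.26040) = 14.60°.
True thickness = vertical thickness × cos δ = 76 × cos 14.60° = 73.5 ft.

73.5 ft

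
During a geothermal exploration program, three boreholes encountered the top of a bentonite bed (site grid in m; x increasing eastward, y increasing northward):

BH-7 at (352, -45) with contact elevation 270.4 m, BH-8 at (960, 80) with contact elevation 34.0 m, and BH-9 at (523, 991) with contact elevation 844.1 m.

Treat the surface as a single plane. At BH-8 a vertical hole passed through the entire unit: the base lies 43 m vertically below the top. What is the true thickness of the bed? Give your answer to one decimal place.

33.2 m

Two edge vectors: BH-7→BH-8 = (608, 125, -236.4), BH-7→BH-9 = (171, 1036, 573.7).
Normal n = (BH-7→BH-8) × (BH-7→BH-9) = (316622.9, -389234, 608513).
So ∂z/∂x = −n_x/n_z = −0.52032 and ∂z/∂y = −n_y/n_z = 0.63965.
|∇z| = √(a²+b²) = 0.82455, so dip δ = arctan(0.82455) = 39.51°.
True thickness = vertical thickness × cos δ = 43 × cos 39.51° = 33.2 m.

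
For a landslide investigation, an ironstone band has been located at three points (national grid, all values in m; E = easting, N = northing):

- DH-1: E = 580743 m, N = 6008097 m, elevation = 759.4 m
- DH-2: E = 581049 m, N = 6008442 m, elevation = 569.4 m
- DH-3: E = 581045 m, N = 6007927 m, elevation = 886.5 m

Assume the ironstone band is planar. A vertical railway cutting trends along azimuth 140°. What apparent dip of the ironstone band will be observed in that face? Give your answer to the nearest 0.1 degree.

27.5°

Let the plane be z = a·E + b·N + c.
DH-2−DH-1: 306a + 345b = −190;  DH-3−DH-1: 302a − 170b = 127.1.
Solving gives a = 0.07394, b = −0.61630.
Unit vector along 140° is (sin 140°, cos 140°) = (0.6428, -0.7660).
Slope in that direction = a·(0.6428) + b·(-0.7660) = 0.51964.
Apparent dip = arctan|0.51964| = 27.5° (true dip is 31.8°, so apparent ≤ true as expected).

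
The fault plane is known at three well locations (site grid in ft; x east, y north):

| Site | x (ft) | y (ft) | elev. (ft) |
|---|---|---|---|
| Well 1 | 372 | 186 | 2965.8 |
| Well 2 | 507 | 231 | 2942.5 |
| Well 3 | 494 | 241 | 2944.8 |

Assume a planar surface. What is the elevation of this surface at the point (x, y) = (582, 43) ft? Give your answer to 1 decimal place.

Two edge vectors: Well 1→Well 2 = (135, 45, -23.3), Well 1→Well 3 = (122, 55, -21).
Normal n = (Well 1→Well 2) × (Well 1→Well 3) = (336.5, -7.6, 1935).
So ∂z/∂x = −n_x/n_z = −0.17390 and ∂z/∂y = −n_y/n_z = 0.00393.
Intercept c from Well 1: 2965.8 + 64.69 − 0.73 = 3029.76.
At (582, 43): z = −101.2 + 0.2 + 3029.76 = 2928.7 ft.

2928.7 ft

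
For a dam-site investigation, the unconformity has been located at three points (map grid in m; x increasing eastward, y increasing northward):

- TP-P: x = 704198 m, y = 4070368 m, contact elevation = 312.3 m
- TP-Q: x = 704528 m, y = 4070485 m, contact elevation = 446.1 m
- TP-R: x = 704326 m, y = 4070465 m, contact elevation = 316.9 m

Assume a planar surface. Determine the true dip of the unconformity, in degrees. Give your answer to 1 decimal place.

Let the plane be z = a·x + b·y + c.
TP-Q−TP-P: 330a + 117b = 133.8;  TP-R−TP-P: 128a + 97b = 4.6.
Solving gives a = 0.73033, b = −0.91631.
Gradient magnitude |∇z| = √(a² + b²) = √(0.53338 + 0.83962) = 1.17175.
True dip = arctan(1.17175) = 49.5°, dipping toward NW (azimuth ≈ 321°).

49.5°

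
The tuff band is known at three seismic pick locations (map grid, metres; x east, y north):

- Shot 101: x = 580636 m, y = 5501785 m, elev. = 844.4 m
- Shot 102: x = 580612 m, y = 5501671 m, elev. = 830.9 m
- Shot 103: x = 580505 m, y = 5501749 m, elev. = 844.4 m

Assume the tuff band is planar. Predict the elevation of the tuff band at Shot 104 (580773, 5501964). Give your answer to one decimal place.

862.2 m

Let the plane be z = a·x + b·y + c.
Shot 102−Shot 101: −24a − 114b = −13.5;  Shot 103−Shot 101: −131a − 36b = 0.
Solving gives a = −0.034541578, b = 0.125692964.
Then c = 844.4 − a·580636 − b·5501785 = −670635.18.
At (580773, 5501964): z = −20060.8 + 691558.2 − 670635.18 = 862.2 m.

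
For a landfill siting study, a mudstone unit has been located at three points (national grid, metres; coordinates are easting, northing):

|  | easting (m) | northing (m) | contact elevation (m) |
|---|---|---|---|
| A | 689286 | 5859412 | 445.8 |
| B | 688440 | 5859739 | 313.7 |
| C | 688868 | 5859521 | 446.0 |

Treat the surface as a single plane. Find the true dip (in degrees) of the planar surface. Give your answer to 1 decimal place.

52.2°

Let the plane be z = a·easting + b·northing + c.
B−A: −846a + 327b = −132.1;  C−A: −418a + 109b = 0.2.
Solving gives a = −0.32525, b = −1.24544.
Gradient magnitude |∇z| = √(a² + b²) = √(0.10578 + 1.55111) = 1.28720.
True dip = arctan(1.28720) = 52.2°, dipping toward NNE (azimuth ≈ 015°).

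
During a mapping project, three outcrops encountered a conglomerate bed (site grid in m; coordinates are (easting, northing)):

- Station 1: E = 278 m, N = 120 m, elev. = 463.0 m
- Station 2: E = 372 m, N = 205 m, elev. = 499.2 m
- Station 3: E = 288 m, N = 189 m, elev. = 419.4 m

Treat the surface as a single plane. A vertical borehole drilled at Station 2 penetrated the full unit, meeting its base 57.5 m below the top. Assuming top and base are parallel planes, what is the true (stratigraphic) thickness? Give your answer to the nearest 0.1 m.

Two edge vectors: Station 1→Station 2 = (94, 85, 36.2), Station 1→Station 3 = (10, 69, -43.6).
Normal n = (Station 1→Station 2) × (Station 1→Station 3) = (-6203.8, 4460.4, 5636).
So ∂z/∂E = −n_x/n_z = 1.10075 and ∂z/∂N = −n_y/n_z = −0.79141.
|∇z| = √(a²+b²) = 1.35572, so dip δ = arctan(1.35572) = 53.59°.
True thickness = vertical thickness × cos δ = 57.5 × cos 53.59° = 34.1 m.

34.1 m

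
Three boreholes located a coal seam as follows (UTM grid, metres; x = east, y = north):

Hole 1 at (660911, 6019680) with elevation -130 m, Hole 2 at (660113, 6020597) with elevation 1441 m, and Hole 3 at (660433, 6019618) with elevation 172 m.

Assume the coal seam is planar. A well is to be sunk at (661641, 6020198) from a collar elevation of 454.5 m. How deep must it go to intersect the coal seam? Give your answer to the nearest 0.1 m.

Two edge vectors: Hole 1→Hole 2 = (-798, 917, 1571), Hole 1→Hole 3 = (-478, -62, 302).
Normal n = (Hole 1→Hole 2) × (Hole 1→Hole 3) = (374336, -509942, 487802).
So ∂z/∂x = −n_x/n_z = −0.767393328 and ∂z/∂y = −n_y/n_z = 1.045387268.
Intercept c from Hole 1: -130 + 507178.69 − 6292896.83 = −5785848.14.
At (661641, 6020198): z_contact = −507738.89 + 6293438.34 − 5785848.14 = -148.69 m.
Depth below ground = 454.5 − (-148.69) = 603.2 m.

603.2 m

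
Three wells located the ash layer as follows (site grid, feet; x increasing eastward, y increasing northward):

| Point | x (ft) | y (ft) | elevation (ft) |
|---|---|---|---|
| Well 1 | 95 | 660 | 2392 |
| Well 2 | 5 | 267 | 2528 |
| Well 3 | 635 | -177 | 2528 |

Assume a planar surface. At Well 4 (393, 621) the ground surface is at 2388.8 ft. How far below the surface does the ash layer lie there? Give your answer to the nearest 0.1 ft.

Two edge vectors: Well 1→Well 2 = (-90, -393, 136), Well 1→Well 3 = (540, -837, 136).
Normal n = (Well 1→Well 2) × (Well 1→Well 3) = (60384, 85680, 287550).
So ∂z/∂x = −n_x/n_z = −0.20999 and ∂z/∂y = −n_y/n_z = −0.29797.
Intercept c from Well 1: 2392 + 19.95 + 196.66 = 2608.61.
At (393, 621): z_contact = −82.53 − 185.04 + 2608.61 = 2341.04 ft.
Depth below ground = 2388.8 − 2341.04 = 47.8 ft.

47.8 ft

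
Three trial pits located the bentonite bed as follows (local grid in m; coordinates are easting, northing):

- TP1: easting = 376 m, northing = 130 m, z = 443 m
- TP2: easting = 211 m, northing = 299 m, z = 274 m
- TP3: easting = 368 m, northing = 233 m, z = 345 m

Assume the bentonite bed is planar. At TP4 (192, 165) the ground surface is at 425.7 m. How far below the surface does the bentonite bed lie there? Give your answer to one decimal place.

25.8 m

Two edge vectors: TP1→TP2 = (-165, 169, -169), TP1→TP3 = (-8, 103, -98).
Normal n = (TP1→TP2) × (TP1→TP3) = (845, -14818, -15643).
So ∂z/∂easting = −n_x/n_z = 0.05402 and ∂z/∂northing = −n_y/n_z = −0.94726.
Intercept c from TP1: 443 − 20.31 + 123.14 = 545.83.
At (192, 165): z_contact = 10.37 − 156.30 + 545.83 = 399.91 m.
Depth below ground = 425.7 − 399.91 = 25.8 m.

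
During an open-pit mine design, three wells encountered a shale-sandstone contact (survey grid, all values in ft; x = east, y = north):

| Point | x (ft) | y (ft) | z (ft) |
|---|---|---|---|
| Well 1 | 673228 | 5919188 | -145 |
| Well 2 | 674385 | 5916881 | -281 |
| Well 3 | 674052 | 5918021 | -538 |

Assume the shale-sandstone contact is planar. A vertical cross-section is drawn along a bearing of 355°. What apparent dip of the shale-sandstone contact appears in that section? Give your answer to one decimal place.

Two edge vectors: Well 1→Well 2 = (1157, -2307, -136), Well 1→Well 3 = (824, -1167, -393).
Normal n = (Well 1→Well 2) × (Well 1→Well 3) = (747939, 342637, 550749).
So ∂z/∂x = −n_x/n_z = −1.35804 and ∂z/∂y = −n_y/n_z = −0.62213.
Unit vector along 355° is (sin 355°, cos 355°) = (-0.0872, 0.9962).
Slope in that direction = a·(-0.0872) + b·(0.9962) = −0.50140.
Apparent dip = arctan|0.50140| = 26.6° (true dip is 56.2°, so apparent ≤ true as expected).

26.6°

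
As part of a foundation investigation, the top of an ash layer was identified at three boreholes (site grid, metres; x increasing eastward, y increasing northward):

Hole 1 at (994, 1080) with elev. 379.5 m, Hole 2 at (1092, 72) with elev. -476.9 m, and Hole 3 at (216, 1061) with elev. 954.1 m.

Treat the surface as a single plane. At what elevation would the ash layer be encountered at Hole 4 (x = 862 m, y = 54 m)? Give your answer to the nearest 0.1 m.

-316.6 m

Two edge vectors: Hole 1→Hole 2 = (98, -1008, -856.4), Hole 1→Hole 3 = (-778, -19, 574.6).
Normal n = (Hole 1→Hole 2) × (Hole 1→Hole 3) = (-595468.4, 609968.4, -786086).
So ∂z/∂x = −n_x/n_z = −0.757511 and ∂z/∂y = −n_y/n_z = 0.775956.
Intercept c from Hole 1: 379.5 + 752.97 − 838.03 = 294.43.
At (862, 54): z = −653.0 + 41.9 + 294.43 = -316.6 m.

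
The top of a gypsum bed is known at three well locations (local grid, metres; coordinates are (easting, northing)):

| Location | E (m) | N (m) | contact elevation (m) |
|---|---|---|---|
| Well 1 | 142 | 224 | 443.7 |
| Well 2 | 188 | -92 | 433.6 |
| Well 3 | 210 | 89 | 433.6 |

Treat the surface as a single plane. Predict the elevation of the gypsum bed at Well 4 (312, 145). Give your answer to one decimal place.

Two edge vectors: Well 1→Well 2 = (46, -316, -10.1), Well 1→Well 3 = (68, -135, -10.1).
Normal n = (Well 1→Well 2) × (Well 1→Well 3) = (1828.1, -222.2, 15278).
So ∂z/∂E = −n_x/n_z = −0.11966 and ∂z/∂N = −n_y/n_z = 0.01454.
Intercept c from Well 1: 443.7 + 16.99 − 3.26 = 457.43.
At (312, 145): z = −37.3 + 2.1 + 457.43 = 422.2 m.

422.2 m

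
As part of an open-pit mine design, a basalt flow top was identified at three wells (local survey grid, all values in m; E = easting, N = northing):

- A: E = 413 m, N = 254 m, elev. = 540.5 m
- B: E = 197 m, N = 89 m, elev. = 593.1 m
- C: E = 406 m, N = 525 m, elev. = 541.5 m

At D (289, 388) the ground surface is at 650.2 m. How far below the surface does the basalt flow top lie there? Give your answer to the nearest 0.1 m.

Let the plane be z = a·E + b·N + c.
B−A: −216a − 165b = 52.6;  C−A: −7a + 271b = 1.
Solving gives a = −0.24157, b = −0.00255.
Then c = 540.5 − a·413 − b·254 = 640.92.
At (289, 388): z_contact = −69.81 − 0.99 + 640.92 = 570.11 m.
Depth below ground = 650.2 − 570.11 = 80.1 m.

80.1 m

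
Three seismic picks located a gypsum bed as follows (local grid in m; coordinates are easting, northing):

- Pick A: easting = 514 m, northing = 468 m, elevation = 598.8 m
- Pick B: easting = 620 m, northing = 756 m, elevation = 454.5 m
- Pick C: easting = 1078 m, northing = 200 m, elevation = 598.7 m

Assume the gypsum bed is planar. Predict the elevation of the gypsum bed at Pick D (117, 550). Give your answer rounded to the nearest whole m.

Let the plane be z = a·easting + b·northing + c.
Pick B−Pick A: 106a + 288b = −144.3;  Pick C−Pick A: 564a − 268b = −0.1.
Solving gives a = −0.20279, b = −0.42640.
Then c = 598.8 − a·514 − b·468 = 902.59.
At (117, 550): z = −23.7 − 234.5 + 902.59 = 644.3 m.

644 m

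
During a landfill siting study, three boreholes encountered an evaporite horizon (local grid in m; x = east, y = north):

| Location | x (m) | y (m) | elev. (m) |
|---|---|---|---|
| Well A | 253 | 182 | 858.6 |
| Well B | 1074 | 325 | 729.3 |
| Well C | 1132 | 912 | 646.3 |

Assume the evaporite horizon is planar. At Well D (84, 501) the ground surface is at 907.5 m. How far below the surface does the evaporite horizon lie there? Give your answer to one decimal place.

Two edge vectors: Well A→Well B = (821, 143, -129.3), Well A→Well C = (879, 730, -212.3).
Normal n = (Well A→Well B) × (Well A→Well C) = (64030.1, 60643.6, 473633).
So ∂z/∂x = −n_x/n_z = −0.135189 and ∂z/∂y = −n_y/n_z = −0.128039.
Intercept c from Well A: 858.6 + 34.20 + 23.30 = 916.11.
At (84, 501): z_contact = −11.36 − 64.15 + 916.11 = 840.60 m.
Depth below ground = 907.5 − 840.60 = 66.9 m.

66.9 m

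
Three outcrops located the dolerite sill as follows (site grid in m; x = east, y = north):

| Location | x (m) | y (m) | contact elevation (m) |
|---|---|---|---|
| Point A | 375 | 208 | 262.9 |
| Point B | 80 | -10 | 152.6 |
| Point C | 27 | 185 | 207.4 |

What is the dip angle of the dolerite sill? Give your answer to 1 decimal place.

19.2°

Let the plane be z = a·x + b·y + c.
Point B−Point A: −295a − 218b = −110.3;  Point C−Point A: −348a − 23b = −55.5.
Solving gives a = 0.13842, b = 0.31865.
Gradient magnitude |∇z| = √(a² + b²) = √(0.01916 + 0.10154) = 0.34742.
True dip = arctan(0.34742) = 19.2°, dipping toward SSW (azimuth ≈ 203°).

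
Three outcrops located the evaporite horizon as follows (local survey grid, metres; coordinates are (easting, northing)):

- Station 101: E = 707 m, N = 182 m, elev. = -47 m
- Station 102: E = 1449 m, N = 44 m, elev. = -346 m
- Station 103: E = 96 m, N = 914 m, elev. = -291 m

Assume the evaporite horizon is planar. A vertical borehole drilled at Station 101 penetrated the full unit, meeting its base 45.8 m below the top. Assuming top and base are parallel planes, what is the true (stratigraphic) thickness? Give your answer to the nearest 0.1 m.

33.0 m

Two edge vectors: Station 101→Station 102 = (742, -138, -299), Station 101→Station 103 = (-611, 732, -244).
Normal n = (Station 101→Station 102) × (Station 101→Station 103) = (252540, 363737, 458826).
So ∂z/∂E = −n_x/n_z = −0.55040 and ∂z/∂N = −n_y/n_z = −0.79276.
|∇z| = √(a²+b²) = 0.96509, so dip δ = arctan(0.96509) = 43.98°.
True thickness = vertical thickness × cos δ = 45.8 × cos 43.98° = 33.0 m.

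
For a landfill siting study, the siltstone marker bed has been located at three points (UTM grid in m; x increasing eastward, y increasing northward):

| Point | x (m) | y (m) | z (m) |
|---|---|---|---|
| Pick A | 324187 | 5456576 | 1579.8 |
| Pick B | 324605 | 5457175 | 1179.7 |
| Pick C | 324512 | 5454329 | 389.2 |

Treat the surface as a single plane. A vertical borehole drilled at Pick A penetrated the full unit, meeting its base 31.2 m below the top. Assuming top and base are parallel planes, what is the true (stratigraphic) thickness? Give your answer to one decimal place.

Let the plane be z = a·x + b·y + c.
Pick B−Pick A: 418a + 599b = −400.1;  Pick C−Pick A: 325a − 2247b = −1190.6.
Solving gives a = −1.42179, b = 0.32422.
|∇z| = √(a²+b²) = 1.45829, so dip δ = arctan(1.45829) = 55.56°.
True thickness = vertical thickness × cos δ = 31.2 × cos 55.56° = 17.6 m.

17.6 m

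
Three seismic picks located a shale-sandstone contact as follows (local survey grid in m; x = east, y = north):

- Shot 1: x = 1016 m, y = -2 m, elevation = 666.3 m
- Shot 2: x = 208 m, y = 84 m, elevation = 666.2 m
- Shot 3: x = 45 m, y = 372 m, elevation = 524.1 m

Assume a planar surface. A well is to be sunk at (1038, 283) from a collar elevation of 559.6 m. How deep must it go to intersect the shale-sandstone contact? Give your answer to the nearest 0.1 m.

44.1 m

Let the plane be z = a·x + b·y + c.
Shot 2−Shot 1: −808a + 86b = −0.1;  Shot 3−Shot 1: −971a + 374b = −142.2.
Solving gives a = −0.055750, b = −0.524956.
Then c = 666.3 − a·1016 − b·-2 = 721.89.
At (1038, 283): z_contact = −57.87 − 148.56 + 721.89 = 515.46 m.
Depth below ground = 559.6 − 515.46 = 44.1 m.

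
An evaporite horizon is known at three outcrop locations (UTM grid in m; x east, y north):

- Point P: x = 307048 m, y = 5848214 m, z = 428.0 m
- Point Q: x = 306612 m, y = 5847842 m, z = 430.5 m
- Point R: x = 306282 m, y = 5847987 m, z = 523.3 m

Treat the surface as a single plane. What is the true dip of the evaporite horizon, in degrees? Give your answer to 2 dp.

15.85°

Let the plane be z = a·x + b·y + c.
Point Q−Point P: −436a − 372b = 2.5;  Point R−Point P: −766a − 227b = 95.3.
Solving gives a = −0.18757, b = 0.21312.
Gradient magnitude |∇z| = √(a² + b²) = √(0.03518 + 0.04542) = 0.28390.
True dip = arctan(0.28390) = 15.85°, dipping toward SE (azimuth ≈ 139°).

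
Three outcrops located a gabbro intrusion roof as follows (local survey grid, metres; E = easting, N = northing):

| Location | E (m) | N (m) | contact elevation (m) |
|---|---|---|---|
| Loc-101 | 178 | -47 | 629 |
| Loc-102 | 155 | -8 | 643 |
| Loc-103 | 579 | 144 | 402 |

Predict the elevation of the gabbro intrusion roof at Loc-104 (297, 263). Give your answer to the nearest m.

Two edge vectors: Loc-101→Loc-102 = (-23, 39, 14), Loc-101→Loc-103 = (401, 191, -227).
Normal n = (Loc-101→Loc-102) × (Loc-101→Loc-103) = (-11527, 393, -20032).
So ∂z/∂E = −n_x/n_z = −0.57543 and ∂z/∂N = −n_y/n_z = 0.01962.
Intercept c from Loc-101: 629 + 102.43 + 0.92 = 732.35.
At (297, 263): z = −170.9 + 5.2 + 732.35 = 566.6 m.

567 m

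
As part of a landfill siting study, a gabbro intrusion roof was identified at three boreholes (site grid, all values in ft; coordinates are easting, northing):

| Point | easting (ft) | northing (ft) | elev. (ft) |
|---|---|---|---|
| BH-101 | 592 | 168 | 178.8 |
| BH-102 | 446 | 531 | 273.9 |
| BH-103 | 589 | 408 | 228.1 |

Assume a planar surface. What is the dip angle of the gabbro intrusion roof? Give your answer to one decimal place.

14.0°

Two edge vectors: BH-101→BH-102 = (-146, 363, 95.1), BH-101→BH-103 = (-3, 240, 49.3).
Normal n = (BH-101→BH-102) × (BH-101→BH-103) = (-4928.1, 6912.5, -33951).
So ∂z/∂easting = −n_x/n_z = −0.14515 and ∂z/∂northing = −n_y/n_z = 0.20360.
Gradient magnitude |∇z| = √(a² + b²) = √(0.02107 + 0.04145) = 0.25005.
True dip = arctan(0.25005) = 14.0°, dipping toward SE (azimuth ≈ 145°).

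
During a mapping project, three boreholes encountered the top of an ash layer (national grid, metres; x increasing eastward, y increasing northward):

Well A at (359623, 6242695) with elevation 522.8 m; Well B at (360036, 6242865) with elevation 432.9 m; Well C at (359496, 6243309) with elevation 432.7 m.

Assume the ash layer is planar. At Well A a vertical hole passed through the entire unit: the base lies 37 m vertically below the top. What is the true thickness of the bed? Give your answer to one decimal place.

36.1 m

Let the plane be z = a·x + b·y + c.
Well B−Well A: 413a + 170b = −89.9;  Well C−Well A: −127a + 614b = −90.1.
Solving gives a = −0.14493, b = −0.17672.
|∇z| = √(a²+b²) = 0.22855, so dip δ = arctan(0.22855) = 12.87°.
True thickness = vertical thickness × cos δ = 37 × cos 12.87° = 36.1 m.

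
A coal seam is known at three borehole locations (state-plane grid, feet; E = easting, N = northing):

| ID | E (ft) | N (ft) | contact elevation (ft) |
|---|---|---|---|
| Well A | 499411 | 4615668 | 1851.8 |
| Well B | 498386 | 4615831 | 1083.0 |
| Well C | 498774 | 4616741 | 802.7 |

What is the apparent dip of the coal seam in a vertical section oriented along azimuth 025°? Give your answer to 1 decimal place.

14.3°

Let the plane be z = a·E + b·N + c.
Well B−Well A: −1025a + 163b = −768.8;  Well C−Well A: −637a + 1073b = −1049.1.
Solving gives a = 0.65655, b = −0.58796.
Unit vector along 025° is (sin 25°, cos 25°) = (0.4226, 0.9063).
Slope in that direction = a·(0.4226) + b·(0.9063) = −0.25540.
Apparent dip = arctan|0.25540| = 14.3° (true dip is 41.4°, so apparent ≤ true as expected).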